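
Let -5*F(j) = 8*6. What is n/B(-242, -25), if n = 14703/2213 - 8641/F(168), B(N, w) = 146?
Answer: 96318409/15508704 ≈ 6.2106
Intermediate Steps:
F(j) = -48/5 (F(j) = -8*6/5 = -1/5*48 = -48/5)
n = 96318409/106224 (n = 14703/2213 - 8641/(-48/5) = 14703*(1/2213) - 8641*(-5/48) = 14703/2213 + 43205/48 = 96318409/106224 ≈ 906.75)
n/B(-242, -25) = (96318409/106224)/146 = (96318409/106224)*(1/146) = 96318409/15508704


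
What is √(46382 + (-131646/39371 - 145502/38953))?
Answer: 3*√12119240003711308311302/1533618563 ≈ 215.35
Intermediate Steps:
√(46382 + (-131646/39371 - 145502/38953)) = √(46382 - 10856565880/1533618563) = √(71121439623186/1533618563) = 3*√12119240003711308311302/1533618563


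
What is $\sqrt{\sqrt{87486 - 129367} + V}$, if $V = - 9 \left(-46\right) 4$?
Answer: $\sqrt{1656 + i \sqrt{41881}} \approx 40.771 + 2.5097 i$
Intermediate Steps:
$V = 1656$ ($V = - \left(-414\right) 4 = \left(-1\right) \left(-1656\right) = 1656$)
$\sqrt{\sqrt{87486 - 129367} + V} = \sqrt{\sqrt{87486 - 129367} + 1656} = \sqrt{\sqrt{-41881} + 1656} = \sqrt{i \sqrt{41881} + 1656} = \sqrt{1656 + i \sqrt{41881}}$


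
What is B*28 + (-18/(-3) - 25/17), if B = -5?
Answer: -2303/17 ≈ -135.47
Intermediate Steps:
B*28 + (-18/(-3) - 25/17) = -5*28 + (-18/(-3) - 25/17) = -140 + (-18*(-⅓) - 25*1/17) = -140 + (6 - 25/17) = -140 + 77/17 = -2303/17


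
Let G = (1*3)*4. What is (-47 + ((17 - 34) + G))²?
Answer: 2704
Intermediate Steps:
G = 12 (G = 3*4 = 12)
(-47 + ((17 - 34) + G))² = (-47 + ((17 - 34) + 12))² = (-47 + (-17 + 12))² = (-47 - 5)² = (-52)² = 2704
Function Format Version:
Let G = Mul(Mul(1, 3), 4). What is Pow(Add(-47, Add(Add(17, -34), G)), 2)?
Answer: 2704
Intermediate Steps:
G = 12 (G = Mul(3, 4) = 12)
Pow(Add(-47, Add(Add(17, -34), G)), 2) = Pow(Add(-47, Add(Add(17, -34), 12)), 2) = Pow(Add(-47, Add(-17, 12)), 2) = Pow(Add(-47, -5), 2) = Pow(-52, 2) = 2704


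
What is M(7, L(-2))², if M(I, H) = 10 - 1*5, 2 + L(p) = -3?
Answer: 25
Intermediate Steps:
L(p) = -5 (L(p) = -2 - 3 = -5)
M(I, H) = 5 (M(I, H) = 10 - 5 = 5)
M(7, L(-2))² = 5² = 25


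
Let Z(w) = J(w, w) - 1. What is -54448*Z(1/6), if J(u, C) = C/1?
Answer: 136120/3 ≈ 45373.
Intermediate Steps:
J(u, C) = C (J(u, C) = C*1 = C)
Z(w) = -1 + w (Z(w) = w - 1 = -1 + w)
-54448*Z(1/6) = -54448*(-1 + 1/6) = -54448*(-1 + 1*(⅙)) = -54448*(-1 + ⅙) = -54448*(-⅚) = 136120/3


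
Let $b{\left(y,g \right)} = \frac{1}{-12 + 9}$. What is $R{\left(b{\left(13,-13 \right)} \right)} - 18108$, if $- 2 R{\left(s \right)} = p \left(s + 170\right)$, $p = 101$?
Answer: $- \frac{160057}{6} \approx -26676.0$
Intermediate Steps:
$b{\left(y,g \right)} = - \frac{1}{3}$ ($b{\left(y,g \right)} = \frac{1}{-3} = - \frac{1}{3}$)
$R{\left(s \right)} = -8585 - \frac{101 s}{2}$ ($R{\left(s \right)} = - \frac{101 \left(s + 170\right)}{2} = - \frac{101 \left(170 + s\right)}{2} = - \frac{17170 + 101 s}{2} = -8585 - \frac{101 s}{2}$)
$R{\left(b{\left(13,-13 \right)} \right)} - 18108 = \left(-8585 - - \frac{101}{6}\right) - 18108 = \left(-8585 + \frac{101}{6}\right) - 18108 = - \frac{51409}{6} - 18108 = - \frac{160057}{6}$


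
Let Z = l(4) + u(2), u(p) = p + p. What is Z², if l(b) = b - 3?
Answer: 25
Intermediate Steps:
l(b) = -3 + b
u(p) = 2*p
Z = 5 (Z = (-3 + 4) + 2*2 = 1 + 4 = 5)
Z² = 5² = 25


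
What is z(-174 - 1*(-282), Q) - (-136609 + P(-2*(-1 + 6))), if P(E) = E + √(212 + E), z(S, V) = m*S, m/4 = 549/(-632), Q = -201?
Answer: 10763255/79 - √202 ≈ 1.3623e+5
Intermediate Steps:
m = -549/158 (m = 4*(549/(-632)) = 4*(549*(-1/632)) = 4*(-549/632) = -549/158 ≈ -3.4747)
z(S, V) = -549*S/158
z(-174 - 1*(-282), Q) - (-136609 + P(-2*(-1 + 6))) = -549*(-174 - 1*(-282))/158 - (-136609 + (-2*(-1 + 6) + √(212 - 2*(-1 + 6)))) = -549*(-174 + 282)/158 - (-136609 + (-2*5 + √(212 - 2*5))) = -549/158*108 - (-136609 + (-10 + √(212 - 10))) = -29646/79 - (-136609 + (-10 + √202)) = -29646/79 - (-136619 + √202) = -29646/79 + (136619 - √202) = 10763255/79 - √202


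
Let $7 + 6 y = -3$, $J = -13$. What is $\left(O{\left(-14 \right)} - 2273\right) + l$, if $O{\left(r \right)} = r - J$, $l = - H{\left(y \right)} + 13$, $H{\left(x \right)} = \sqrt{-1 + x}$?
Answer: $-2261 - \frac{2 i \sqrt{6}}{3} \approx -2261.0 - 1.633 i$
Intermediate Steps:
$y = - \frac{5}{3}$ ($y = - \frac{7}{6} + \frac{1}{6} \left(-3\right) = - \frac{7}{6} - \frac{1}{2} = - \frac{5}{3} \approx -1.6667$)
$l = 13 - \frac{2 i \sqrt{6}}{3}$ ($l = - \sqrt{-1 - \frac{5}{3}} + 13 = - \sqrt{- \frac{8}{3}} + 13 = - \frac{2 i \sqrt{6}}{3} + 13 = 13 - \frac{2 i \sqrt{6}}{3} \approx 13.0 - 1.633 i$)
$O{\left(r \right)} = 13 + r$ ($O{\left(r \right)} = r - -13 = r + 13 = 13 + r$)
$\left(O{\left(-14 \right)} - 2273\right) + l = \left(\left(13 - 14\right) - 2273\right) + \left(13 - \frac{2 i \sqrt{6}}{3}\right) = \left(-1 - 2273\right) + \left(13 - \frac{2 i \sqrt{6}}{3}\right) = -2274 + \left(13 - \frac{2 i \sqrt{6}}{3}\right) = -2261 - \frac{2 i \sqrt{6}}{3}$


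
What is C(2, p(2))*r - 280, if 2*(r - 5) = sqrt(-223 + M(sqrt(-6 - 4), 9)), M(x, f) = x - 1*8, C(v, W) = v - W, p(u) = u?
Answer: -280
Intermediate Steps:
M(x, f) = -8 + x (M(x, f) = x - 8 = -8 + x)
r = 5 + sqrt(-231 + I*sqrt(10))/2 (r = 5 + sqrt(-223 + (-8 + sqrt(-6 - 4)))/2 = 5 + sqrt(-223 + (-8 + sqrt(-10)))/2 = 5 + sqrt(-223 + (-8 + I*sqrt(10)))/2 = 5 + sqrt(-231 + I*sqrt(10))/2 ≈ 5.052 + 7.5995*I)
C(2, p(2))*r - 280 = (2 - 1*2)*(5 + sqrt(-231 + I*sqrt(10))/2) - 280 = (2 - 2)*(5 + sqrt(-231 + I*sqrt(10))/2) - 280 = 0*(5 + sqrt(-231 + I*sqrt(10))/2) - 280 = 0 - 280 = -280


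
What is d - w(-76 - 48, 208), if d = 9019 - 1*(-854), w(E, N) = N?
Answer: 9665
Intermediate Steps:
d = 9873 (d = 9019 + 854 = 9873)
d - w(-76 - 48, 208) = 9873 - 1*208 = 9873 - 208 = 9665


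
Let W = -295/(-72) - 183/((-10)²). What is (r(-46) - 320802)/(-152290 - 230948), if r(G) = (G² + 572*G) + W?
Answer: 620992319/689828400 ≈ 0.90021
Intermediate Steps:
W = 4081/1800 (W = -295*(-1/72) - 183/100 = 295/72 - 183*1/100 = 295/72 - 183/100 = 4081/1800 ≈ 2.2672)
r(G) = 4081/1800 + G² + 572*G (r(G) = (G² + 572*G) + 4081/1800 = 4081/1800 + G² + 572*G)
(r(-46) - 320802)/(-152290 - 230948) = ((4081/1800 + (-46)² + 572*(-46)) - 320802)/(-152290 - 230948) = ((4081/1800 + 2116 - 26312) - 320802)/(-383238) = (-43548719/1800 - 320802)*(-1/383238) = -620992319/1800*(-1/383238) = 620992319/689828400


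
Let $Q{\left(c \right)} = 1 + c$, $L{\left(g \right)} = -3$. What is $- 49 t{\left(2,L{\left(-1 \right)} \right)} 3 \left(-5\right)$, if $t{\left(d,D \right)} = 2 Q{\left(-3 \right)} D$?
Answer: $8820$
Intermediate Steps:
$t{\left(d,D \right)} = - 4 D$ ($t{\left(d,D \right)} = 2 \left(1 - 3\right) D = 2 \left(-2\right) D = - 4 D$)
$- 49 t{\left(2,L{\left(-1 \right)} \right)} 3 \left(-5\right) = - 49 \left(-4\right) \left(-3\right) 3 \left(-5\right) = - 49 \cdot 12 \cdot 3 \left(-5\right) = - 49 \cdot 36 \left(-5\right) = \left(-49\right) \left(-180\right) = 8820$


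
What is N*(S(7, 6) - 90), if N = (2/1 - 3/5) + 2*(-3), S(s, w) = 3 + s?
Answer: 368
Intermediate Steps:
N = -23/5 (N = (2*1 - 3*1/5) - 6 = (2 - 3/5) - 6 = 7/5 - 6 = -23/5 ≈ -4.6000)
N*(S(7, 6) - 90) = -23*((3 + 7) - 90)/5 = -23*(10 - 90)/5 = -23/5*(-80) = 368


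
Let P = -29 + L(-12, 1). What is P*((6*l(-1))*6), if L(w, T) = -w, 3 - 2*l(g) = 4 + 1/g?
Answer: 0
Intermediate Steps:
l(g) = -½ - 1/(2*g) (l(g) = 3/2 - (4 + 1/g)/2 = 3/2 + (-2 - 1/(2*g)) = -½ - 1/(2*g))
P = -17 (P = -29 - 1*(-12) = -29 + 12 = -17)
P*((6*l(-1))*6) = -17*6*((½)*(-1 - 1*(-1))/(-1))*6 = -17*6*((½)*(-1)*(-1 + 1))*6 = -17*6*((½)*(-1)*0)*6 = -17*6*0*6 = -0*6 = -17*0 = 0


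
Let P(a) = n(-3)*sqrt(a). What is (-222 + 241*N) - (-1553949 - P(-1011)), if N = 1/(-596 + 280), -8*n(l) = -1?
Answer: 490977491/316 + I*sqrt(1011)/8 ≈ 1.5537e+6 + 3.9745*I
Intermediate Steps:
n(l) = 1/8 (n(l) = -1/8*(-1) = 1/8)
P(a) = sqrt(a)/8
N = -1/316 (N = 1/(-316) = -1/316 ≈ -0.0031646)
(-222 + 241*N) - (-1553949 - P(-1011)) = (-222 + 241*(-1/316)) - (-1553949 - sqrt(-1011)/8) = (-222 - 241/316) - (-1553949 - I*sqrt(1011)/8) = -70393/316 - (-1553949 - I*sqrt(1011)/8) = -70393/316 + (1553949 + I*sqrt(1011)/8) = 490977491/316 + I*sqrt(1011)/8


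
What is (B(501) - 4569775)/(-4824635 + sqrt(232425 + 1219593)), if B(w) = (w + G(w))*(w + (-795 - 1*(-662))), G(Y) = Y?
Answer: 20268479795765/23277101431207 + 4201039*sqrt(1452018)/23277101431207 ≈ 0.87097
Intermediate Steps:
B(w) = 2*w*(-133 + w) (B(w) = (w + w)*(w + (-795 - 1*(-662))) = (2*w)*(w + (-795 + 662)) = (2*w)*(w - 133) = (2*w)*(-133 + w) = 2*w*(-133 + w))
(B(501) - 4569775)/(-4824635 + sqrt(232425 + 1219593)) = (2*501*(-133 + 501) - 4569775)/(-4824635 + sqrt(232425 + 1219593)) = (2*501*368 - 4569775)/(-4824635 + sqrt(1452018)) = (368736 - 4569775)/(-4824635 + sqrt(1452018)) = -4201039/(-4824635 + sqrt(1452018))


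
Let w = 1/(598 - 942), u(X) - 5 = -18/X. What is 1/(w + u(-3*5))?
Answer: 1720/10659 ≈ 0.16137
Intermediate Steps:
u(X) = 5 - 18/X
w = -1/344 (w = 1/(-344) = -1/344 ≈ -0.0029070)
1/(w + u(-3*5)) = 1/(-1/344 + (5 - 18/((-3*5)))) = 1/(-1/344 + (5 - 18/(-15))) = 1/(-1/344 + (5 - 18*(-1/15))) = 1/(-1/344 + (5 + 6/5)) = 1/(-1/344 + 31/5) = 1/(10659/1720) = 1720/10659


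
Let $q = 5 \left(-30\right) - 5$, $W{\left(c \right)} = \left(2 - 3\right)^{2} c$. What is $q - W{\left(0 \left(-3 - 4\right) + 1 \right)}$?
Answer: $-156$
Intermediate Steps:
$W{\left(c \right)} = c$ ($W{\left(c \right)} = \left(-1\right)^{2} c = 1 c = c$)
$q = -155$ ($q = -150 - 5 = -155$)
$q - W{\left(0 \left(-3 - 4\right) + 1 \right)} = -155 - \left(0 \left(-3 - 4\right) + 1\right) = -155 - \left(0 \left(-7\right) + 1\right) = -155 - \left(0 + 1\right) = -155 - 1 = -156$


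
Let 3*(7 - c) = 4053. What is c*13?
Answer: -17472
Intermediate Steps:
c = -1344 (c = 7 - 1/3*4053 = 7 - 1351 = -1344)
c*13 = -1344*13 = -17472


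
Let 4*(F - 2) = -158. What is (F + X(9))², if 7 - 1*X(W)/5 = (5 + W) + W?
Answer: 55225/4 ≈ 13806.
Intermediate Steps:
X(W) = 10 - 10*W (X(W) = 35 - 5*((5 + W) + W) = 35 - 5*(5 + 2*W) = 35 + (-25 - 10*W) = 10 - 10*W)
F = -75/2 (F = 2 + (¼)*(-158) = 2 - 79/2 = -75/2 ≈ -37.500)
(F + X(9))² = (-75/2 + (10 - 10*9))² = (-75/2 + (10 - 90))² = (-75/2 - 80)² = (-235/2)² = 55225/4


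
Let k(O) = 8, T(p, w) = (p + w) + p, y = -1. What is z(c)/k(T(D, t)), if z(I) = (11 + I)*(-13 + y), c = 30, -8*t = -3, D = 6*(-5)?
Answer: -287/4 ≈ -71.750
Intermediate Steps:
D = -30
t = 3/8 (t = -⅛*(-3) = 3/8 ≈ 0.37500)
T(p, w) = w + 2*p
z(I) = -154 - 14*I (z(I) = (11 + I)*(-13 - 1) = (11 + I)*(-14) = -154 - 14*I)
z(c)/k(T(D, t)) = (-154 - 14*30)/8 = (-154 - 420)*(⅛) = -574*⅛ = -287/4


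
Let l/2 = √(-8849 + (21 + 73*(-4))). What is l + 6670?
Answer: 6670 + 8*I*√570 ≈ 6670.0 + 191.0*I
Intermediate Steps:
l = 8*I*√570 (l = 2*√(-8849 + (21 + 73*(-4))) = 2*√(-8849 + (21 - 292)) = 2*√(-8849 - 271) = 2*√(-9120) = 2*(4*I*√570) = 8*I*√570 ≈ 191.0*I)
l + 6670 = 8*I*√570 + 6670 = 6670 + 8*I*√570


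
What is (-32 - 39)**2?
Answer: 5041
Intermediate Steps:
(-32 - 39)**2 = (-71)**2 = 5041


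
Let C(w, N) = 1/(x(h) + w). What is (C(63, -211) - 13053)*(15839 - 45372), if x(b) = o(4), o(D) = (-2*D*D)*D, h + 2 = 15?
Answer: 25057155718/65 ≈ 3.8549e+8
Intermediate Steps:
h = 13 (h = -2 + 15 = 13)
o(D) = -2*D³ (o(D) = (-2*D²)*D = -2*D³)
x(b) = -128 (x(b) = -2*4³ = -2*64 = -128)
C(w, N) = 1/(-128 + w)
(C(63, -211) - 13053)*(15839 - 45372) = (1/(-128 + 63) - 13053)*(15839 - 45372) = (1/(-65) - 13053)*(-29533) = (-1/65 - 13053)*(-29533) = -848446/65*(-29533) = 25057155718/65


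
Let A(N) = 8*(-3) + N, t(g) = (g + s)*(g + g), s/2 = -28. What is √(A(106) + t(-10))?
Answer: √1402 ≈ 37.443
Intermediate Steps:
s = -56 (s = 2*(-28) = -56)
t(g) = 2*g*(-56 + g) (t(g) = (g - 56)*(g + g) = (-56 + g)*(2*g) = 2*g*(-56 + g))
A(N) = -24 + N
√(A(106) + t(-10)) = √((-24 + 106) + 2*(-10)*(-56 - 10)) = √(82 + 2*(-10)*(-66)) = √(82 + 1320) = √1402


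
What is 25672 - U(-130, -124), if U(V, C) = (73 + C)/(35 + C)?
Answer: 2284757/89 ≈ 25671.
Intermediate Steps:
U(V, C) = (73 + C)/(35 + C)
25672 - U(-130, -124) = 25672 - (73 - 124)/(35 - 124) = 25672 - (-51)/(-89) = 25672 - (-1)*(-51)/89 = 25672 - 1*51/89 = 25672 - 51/89 = 2284757/89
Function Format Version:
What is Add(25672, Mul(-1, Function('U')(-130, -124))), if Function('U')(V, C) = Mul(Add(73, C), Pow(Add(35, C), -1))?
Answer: Rational(2284757, 89) ≈ 25671.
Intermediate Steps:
Function('U')(V, C) = Mul(Pow(Add(35, C), -1), Add(73, C))
Add(25672, Mul(-1, Function('U')(-130, -124))) = Add(25672, Mul(-1, Mul(Pow(Add(35, -124), -1), Add(73, -124)))) = Add(25672, Mul(-1, Mul(Pow(-89, -1), -51))) = Add(25672, Mul(-1, Mul(Rational(-1, 89), -51))) = Add(25672, Mul(-1, Rational(51, 89))) = Add(25672, Rational(-51, 89)) = Rational(2284757, 89)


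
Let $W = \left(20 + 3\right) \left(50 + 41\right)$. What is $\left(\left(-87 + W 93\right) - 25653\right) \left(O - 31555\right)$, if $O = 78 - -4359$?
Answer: $-4580474262$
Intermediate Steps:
$W = 2093$ ($W = 23 \cdot 91 = 2093$)
$O = 4437$ ($O = 78 + 4359 = 4437$)
$\left(\left(-87 + W 93\right) - 25653\right) \left(O - 31555\right) = \left(\left(-87 + 2093 \cdot 93\right) - 25653\right) \left(4437 - 31555\right) = \left(\left(-87 + 194649\right) - 25653\right) \left(-27118\right) = \left(194562 - 25653\right) \left(-27118\right) = 168909 \left(-27118\right) = -4580474262$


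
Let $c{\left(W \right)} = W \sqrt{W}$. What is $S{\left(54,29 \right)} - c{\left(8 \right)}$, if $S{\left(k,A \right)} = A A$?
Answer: $841 - 16 \sqrt{2} \approx 818.37$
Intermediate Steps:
$c{\left(W \right)} = W^{\frac{3}{2}}$
$S{\left(k,A \right)} = A^{2}$
$S{\left(54,29 \right)} - c{\left(8 \right)} = 29^{2} - 8^{\frac{3}{2}} = 841 - 16 \sqrt{2}$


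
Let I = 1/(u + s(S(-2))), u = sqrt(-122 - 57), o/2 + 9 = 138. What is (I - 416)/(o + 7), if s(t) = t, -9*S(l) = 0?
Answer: -416/265 - I*sqrt(179)/47435 ≈ -1.5698 - 0.00028205*I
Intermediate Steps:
o = 258 (o = -18 + 2*138 = -18 + 276 = 258)
S(l) = 0 (S(l) = -1/9*0 = 0)
u = I*sqrt(179) (u = sqrt(-179) = I*sqrt(179) ≈ 13.379*I)
I = -I*sqrt(179)/179 (I = 1/(I*sqrt(179) + 0) = 1/(I*sqrt(179)) = -I*sqrt(179)/179 ≈ -0.074744*I)
(I - 416)/(o + 7) = (-I*sqrt(179)/179 - 416)/(258 + 7) = (-416 - I*sqrt(179)/179)/265 = (-416 - I*sqrt(179)/179)*(1/265) = -416/265 - I*sqrt(179)/47435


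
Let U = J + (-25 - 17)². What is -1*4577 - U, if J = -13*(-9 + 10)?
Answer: -6328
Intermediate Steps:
J = -13 (J = -13*1 = -13)
U = 1751 (U = -13 + (-25 - 17)² = -13 + (-42)² = -13 + 1764 = 1751)
-1*4577 - U = -1*4577 - 1*1751 = -4577 - 1751 = -6328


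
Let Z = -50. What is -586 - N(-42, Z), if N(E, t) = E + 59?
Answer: -603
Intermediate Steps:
N(E, t) = 59 + E
-586 - N(-42, Z) = -586 - (59 - 42) = -586 - 1*17 = -586 - 17 = -603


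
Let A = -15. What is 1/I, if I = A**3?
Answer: -1/3375 ≈ -0.00029630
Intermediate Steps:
I = -3375 (I = (-15)**3 = -3375)
1/I = 1/(-3375) = -1/3375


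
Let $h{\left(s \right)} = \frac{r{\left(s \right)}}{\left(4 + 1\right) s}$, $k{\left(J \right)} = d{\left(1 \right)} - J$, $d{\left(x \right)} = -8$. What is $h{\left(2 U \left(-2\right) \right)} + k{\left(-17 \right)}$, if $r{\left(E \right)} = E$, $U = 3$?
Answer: $\frac{46}{5} \approx 9.2$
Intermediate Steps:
$k{\left(J \right)} = -8 - J$
$h{\left(s \right)} = \frac{1}{5}$ ($h{\left(s \right)} = \frac{s}{\left(4 + 1\right) s} = \frac{s}{5 s} = s \frac{1}{5 s} = \frac{1}{5}$)
$h{\left(2 U \left(-2\right) \right)} + k{\left(-17 \right)} = \frac{1}{5} - -9 = \frac{1}{5} + \left(-8 + 17\right) = \frac{1}{5} + 9 = \frac{46}{5}$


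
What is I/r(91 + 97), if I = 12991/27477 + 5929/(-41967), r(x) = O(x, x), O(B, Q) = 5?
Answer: 42475796/640626255 ≈ 0.066303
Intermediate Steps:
r(x) = 5
I = 42475796/128125251 (I = 12991*(1/27477) + 5929*(-1/41967) = 12991/27477 - 5929/41967 = 42475796/128125251 ≈ 0.33152)
I/r(91 + 97) = (42475796/128125251)/5 = (42475796/128125251)*(1/5) = 42475796/640626255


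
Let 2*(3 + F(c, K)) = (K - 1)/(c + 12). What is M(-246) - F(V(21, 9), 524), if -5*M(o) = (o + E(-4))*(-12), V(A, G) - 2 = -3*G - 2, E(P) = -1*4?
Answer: -17387/30 ≈ -579.57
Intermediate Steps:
E(P) = -4
V(A, G) = -3*G (V(A, G) = 2 + (-3*G - 2) = 2 + (-2 - 3*G) = -3*G)
F(c, K) = -3 + (-1 + K)/(2*(12 + c)) (F(c, K) = -3 + ((K - 1)/(c + 12))/2 = -3 + ((-1 + K)/(12 + c))/2 = -3 + (-1 + K)/(2*(12 + c)))
M(o) = -48/5 + 12*o/5 (M(o) = -(o - 4)*(-12)/5 = -(-4 + o)*(-12)/5 = -(48 - 12*o)/5 = -48/5 + 12*o/5)
M(-246) - F(V(21, 9), 524) = (-48/5 + (12/5)*(-246)) - (-73 + 524 - (-18)*9)/(2*(12 - 3*9)) = (-48/5 - 2952/5) - (-73 + 524 - 6*(-27))/(2*(12 - 27)) = -600 - (-73 + 524 + 162)/(2*(-15)) = -600 - (-1)*613/(2*15) = -600 - 1*(-613/30) = -600 + 613/30 = -17387/30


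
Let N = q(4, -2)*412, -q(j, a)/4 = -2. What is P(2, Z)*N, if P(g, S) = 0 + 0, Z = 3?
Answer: 0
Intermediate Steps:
q(j, a) = 8 (q(j, a) = -4*(-2) = 8)
P(g, S) = 0
N = 3296 (N = 8*412 = 3296)
P(2, Z)*N = 0*3296 = 0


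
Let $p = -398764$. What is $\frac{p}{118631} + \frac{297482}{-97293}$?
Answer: $- \frac{74087532994}{11541965883} \approx -6.419$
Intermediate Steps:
$\frac{p}{118631} + \frac{297482}{-97293} = - \frac{398764}{118631} + \frac{297482}{-97293} = \left(-398764\right) \frac{1}{118631} + 297482 \left(- \frac{1}{97293}\right) = - \frac{398764}{118631} - \frac{297482}{97293} = - \frac{74087532994}{11541965883}$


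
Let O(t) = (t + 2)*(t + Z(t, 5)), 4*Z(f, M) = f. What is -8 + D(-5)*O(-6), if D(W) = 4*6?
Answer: 712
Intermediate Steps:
D(W) = 24
Z(f, M) = f/4
O(t) = 5*t*(2 + t)/4 (O(t) = (t + 2)*(t + t/4) = (2 + t)*(5*t/4) = 5*t*(2 + t)/4)
-8 + D(-5)*O(-6) = -8 + 24*((5/4)*(-6)*(2 - 6)) = -8 + 24*((5/4)*(-6)*(-4)) = -8 + 24*30 = -8 + 720 = 712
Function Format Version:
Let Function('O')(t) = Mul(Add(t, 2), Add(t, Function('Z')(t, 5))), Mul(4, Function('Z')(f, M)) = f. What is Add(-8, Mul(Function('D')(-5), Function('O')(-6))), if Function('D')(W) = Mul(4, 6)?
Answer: 712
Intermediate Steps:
Function('D')(W) = 24
Function('Z')(f, M) = Mul(Rational(1, 4), f)
Function('O')(t) = Mul(Rational(5, 4), t, Add(2, t)) (Function('O')(t) = Mul(Add(t, 2), Add(t, Mul(Rational(1, 4), t))) = Mul(Add(2, t), Mul(Rational(5, 4), t)) = Mul(Rational(5, 4), t, Add(2, t)))
Add(-8, Mul(Function('D')(-5), Function('O')(-6))) = Add(-8, Mul(24, Mul(Rational(5, 4), -6, Add(2, -6)))) = Add(-8, Mul(24, Mul(Rational(5, 4), -6, -4))) = Add(-8, Mul(24, 30)) = Add(-8, 720) = 712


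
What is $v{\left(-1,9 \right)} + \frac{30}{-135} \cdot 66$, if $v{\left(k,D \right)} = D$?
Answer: $- \frac{17}{3} \approx -5.6667$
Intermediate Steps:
$v{\left(-1,9 \right)} + \frac{30}{-135} \cdot 66 = 9 + \frac{30}{-135} \cdot 66 = 9 + 30 \left(- \frac{1}{135}\right) 66 = 9 - \frac{44}{3} = - \frac{17}{3}$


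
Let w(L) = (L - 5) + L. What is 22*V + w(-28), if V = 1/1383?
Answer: -84341/1383 ≈ -60.984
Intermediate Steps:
V = 1/1383 ≈ 0.00072307
w(L) = -5 + 2*L (w(L) = (-5 + L) + L = -5 + 2*L)
22*V + w(-28) = 22*(1/1383) + (-5 + 2*(-28)) = 22/1383 + (-5 - 56) = 22/1383 - 61 = -84341/1383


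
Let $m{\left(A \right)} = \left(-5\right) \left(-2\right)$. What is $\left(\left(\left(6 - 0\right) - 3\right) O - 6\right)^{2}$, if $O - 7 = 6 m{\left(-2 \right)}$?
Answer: $38025$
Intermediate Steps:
$m{\left(A \right)} = 10$
$O = 67$ ($O = 7 + 6 \cdot 10 = 7 + 60 = 67$)
$\left(\left(\left(6 - 0\right) - 3\right) O - 6\right)^{2} = \left(\left(\left(6 - 0\right) - 3\right) 67 - 6\right)^{2} = \left(\left(\left(6 + 0\right) - 3\right) 67 - 6\right)^{2} = \left(\left(6 - 3\right) 67 - 6\right)^{2} = \left(3 \cdot 67 - 6\right)^{2} = \left(201 - 6\right)^{2} = 195^{2} = 38025$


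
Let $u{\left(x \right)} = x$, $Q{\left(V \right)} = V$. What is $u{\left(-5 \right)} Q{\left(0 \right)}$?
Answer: $0$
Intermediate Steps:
$u{\left(-5 \right)} Q{\left(0 \right)} = \left(-5\right) 0 = 0$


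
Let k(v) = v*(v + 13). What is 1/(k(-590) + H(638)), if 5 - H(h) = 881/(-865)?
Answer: 865/294477156 ≈ 2.9374e-6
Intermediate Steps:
H(h) = 5206/865 (H(h) = 5 - 881/(-865) = 5 - 881*(-1)/865 = 5 - 1*(-881/865) = 5 + 881/865 = 5206/865)
k(v) = v*(13 + v)
1/(k(-590) + H(638)) = 1/(-590*(13 - 590) + 5206/865) = 1/(-590*(-577) + 5206/865) = 1/(340430 + 5206/865) = 1/(294477156/865) = 865/294477156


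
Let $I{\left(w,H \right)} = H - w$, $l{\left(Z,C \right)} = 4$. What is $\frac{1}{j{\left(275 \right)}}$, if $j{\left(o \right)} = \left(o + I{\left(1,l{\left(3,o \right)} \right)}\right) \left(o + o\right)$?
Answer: $\frac{1}{152900} \approx 6.5402 \cdot 10^{-6}$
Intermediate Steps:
$j{\left(o \right)} = 2 o \left(3 + o\right)$ ($j{\left(o \right)} = \left(o + \left(4 - 1\right)\right) \left(o + o\right) = \left(o + \left(4 - 1\right)\right) 2 o = \left(o + 3\right) 2 o = \left(3 + o\right) 2 o = 2 o \left(3 + o\right)$)
$\frac{1}{j{\left(275 \right)}} = \frac{1}{2 \cdot 275 \left(3 + 275\right)} = \frac{1}{2 \cdot 275 \cdot 278} = \frac{1}{152900}$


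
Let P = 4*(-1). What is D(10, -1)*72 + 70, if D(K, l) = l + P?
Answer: -290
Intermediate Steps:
P = -4
D(K, l) = -4 + l (D(K, l) = l - 4 = -4 + l)
D(10, -1)*72 + 70 = (-4 - 1)*72 + 70 = -5*72 + 70 = -360 + 70 = -290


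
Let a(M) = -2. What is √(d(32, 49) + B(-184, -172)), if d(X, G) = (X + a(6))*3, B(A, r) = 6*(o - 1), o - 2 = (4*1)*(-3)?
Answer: 2*√6 ≈ 4.8990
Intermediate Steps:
o = -10 (o = 2 + (4*1)*(-3) = 2 + 4*(-3) = 2 - 12 = -10)
B(A, r) = -66 (B(A, r) = 6*(-10 - 1) = 6*(-11) = -66)
d(X, G) = -6 + 3*X (d(X, G) = (X - 2)*3 = (-2 + X)*3 = -6 + 3*X)
√(d(32, 49) + B(-184, -172)) = √((-6 + 3*32) - 66) = √((-6 + 96) - 66) = √(90 - 66) = √24 = 2*√6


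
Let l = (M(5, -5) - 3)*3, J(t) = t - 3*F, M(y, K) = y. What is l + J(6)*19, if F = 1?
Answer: 63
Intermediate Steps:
J(t) = -3 + t (J(t) = t - 3*1 = t - 3 = -3 + t)
l = 6 (l = (5 - 3)*3 = 2*3 = 6)
l + J(6)*19 = 6 + (-3 + 6)*19 = 6 + 3*19 = 6 + 57 = 63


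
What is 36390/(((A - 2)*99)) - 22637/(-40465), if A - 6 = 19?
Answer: 508021933/30712935 ≈ 16.541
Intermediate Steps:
A = 25 (A = 6 + 19 = 25)
36390/(((A - 2)*99)) - 22637/(-40465) = 36390/(((25 - 2)*99)) - 22637/(-40465) = 36390/((23*99)) - 22637*(-1/40465) = 36390/2277 + 22637/40465 = 36390*(1/2277) + 22637/40465 = 12130/759 + 22637/40465 = 508021933/30712935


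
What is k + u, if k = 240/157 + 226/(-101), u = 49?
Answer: 765751/15857 ≈ 48.291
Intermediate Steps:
k = -11242/15857 (k = 240*(1/157) + 226*(-1/101) = 240/157 - 226/101 = -11242/15857 ≈ -0.70896)
k + u = -11242/15857 + 49 = 765751/15857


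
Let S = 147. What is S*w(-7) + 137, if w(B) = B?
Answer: -892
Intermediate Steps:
S*w(-7) + 137 = 147*(-7) + 137 = -1029 + 137 = -892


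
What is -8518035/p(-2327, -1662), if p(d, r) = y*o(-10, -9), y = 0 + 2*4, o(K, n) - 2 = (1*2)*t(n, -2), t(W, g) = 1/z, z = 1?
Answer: -8518035/32 ≈ -2.6619e+5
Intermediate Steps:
t(W, g) = 1 (t(W, g) = 1/1 = 1)
o(K, n) = 4 (o(K, n) = 2 + (1*2)*1 = 2 + 2*1 = 2 + 2 = 4)
y = 8 (y = 0 + 8 = 8)
p(d, r) = 32 (p(d, r) = 8*4 = 32)
-8518035/p(-2327, -1662) = -8518035/32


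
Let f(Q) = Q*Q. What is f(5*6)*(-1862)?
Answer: -1675800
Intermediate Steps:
f(Q) = Q²
f(5*6)*(-1862) = (5*6)²*(-1862) = 30²*(-1862) = 900*(-1862) = -1675800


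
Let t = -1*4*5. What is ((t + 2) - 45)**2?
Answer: 3969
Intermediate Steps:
t = -20 (t = -4*5 = -20)
((t + 2) - 45)**2 = ((-20 + 2) - 45)**2 = (-18 - 45)**2 = (-63)**2 = 3969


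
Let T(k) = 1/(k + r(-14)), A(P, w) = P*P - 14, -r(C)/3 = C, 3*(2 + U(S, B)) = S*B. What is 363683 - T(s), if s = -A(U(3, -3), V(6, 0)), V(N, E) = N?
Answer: 11274172/31 ≈ 3.6368e+5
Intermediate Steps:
U(S, B) = -2 + B*S/3 (U(S, B) = -2 + (S*B)/3 = -2 + (B*S)/3 = -2 + B*S/3)
r(C) = -3*C
A(P, w) = -14 + P² (A(P, w) = P² - 14 = -14 + P²)
s = -11 (s = -(-14 + (-2 + (⅓)*(-3)*3)²) = -(-14 + (-2 - 3)²) = -(-14 + (-5)²) = -(-14 + 25) = -1*11 = -11)
T(k) = 1/(42 + k) (T(k) = 1/(k - 3*(-14)) = 1/(k + 42) = 1/(42 + k))
363683 - T(s) = 363683 - 1/(42 - 11) = 363683 - 1/31 = 11274172/31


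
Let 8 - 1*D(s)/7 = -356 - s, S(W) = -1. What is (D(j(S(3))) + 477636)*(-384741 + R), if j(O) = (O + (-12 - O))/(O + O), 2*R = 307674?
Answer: -110886104304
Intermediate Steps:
R = 153837 (R = (1/2)*307674 = 153837)
j(O) = -6/O (j(O) = -12*1/(2*O) = -6/O)
D(s) = 2548 + 7*s (D(s) = 56 - 7*(-356 - s) = 56 + (2492 + 7*s) = 2548 + 7*s)
(D(j(S(3))) + 477636)*(-384741 + R) = ((2548 + 7*(-6/(-1))) + 477636)*(-384741 + 153837) = ((2548 + 7*(-6*(-1))) + 477636)*(-230904) = ((2548 + 7*6) + 477636)*(-230904) = ((2548 + 42) + 477636)*(-230904) = (2590 + 477636)*(-230904) = 480226*(-230904) = -110886104304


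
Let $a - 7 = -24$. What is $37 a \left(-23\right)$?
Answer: $14467$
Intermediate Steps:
$a = -17$ ($a = 7 - 24 = -17$)
$37 a \left(-23\right) = 37 \left(-17\right) \left(-23\right) = \left(-629\right) \left(-23\right) = 14467$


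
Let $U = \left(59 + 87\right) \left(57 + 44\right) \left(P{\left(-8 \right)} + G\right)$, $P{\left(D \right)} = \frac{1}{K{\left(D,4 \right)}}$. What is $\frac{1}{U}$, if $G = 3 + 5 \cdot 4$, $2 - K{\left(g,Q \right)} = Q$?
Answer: $\frac{1}{331785} \approx 3.014 \cdot 10^{-6}$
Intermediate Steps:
$K{\left(g,Q \right)} = 2 - Q$
$G = 23$ ($G = 3 + 20 = 23$)
$P{\left(D \right)} = - \frac{1}{2}$ ($P{\left(D \right)} = \frac{1}{2 - 4} = \frac{1}{-2} = - \frac{1}{2}$)
$U = 331785$ ($U = \left(59 + 87\right) \left(57 + 44\right) \left(- \frac{1}{2} + 23\right) = 146 \cdot 101 \cdot \frac{45}{2} = 146 \cdot \frac{4545}{2} = 331785$)
$\frac{1}{U} = \frac{1}{331785}$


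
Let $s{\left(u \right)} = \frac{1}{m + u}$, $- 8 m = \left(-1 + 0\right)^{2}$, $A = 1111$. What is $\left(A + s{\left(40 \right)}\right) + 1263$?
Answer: $\frac{757314}{319} \approx 2374.0$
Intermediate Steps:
$m = - \frac{1}{8}$ ($m = - \frac{\left(-1 + 0\right)^{2}}{8} = - \frac{\left(-1\right)^{2}}{8} = \left(- \frac{1}{8}\right) 1 = - \frac{1}{8} \approx -0.125$)
$s{\left(u \right)} = \frac{1}{- \frac{1}{8} + u}$
$\left(A + s{\left(40 \right)}\right) + 1263 = \left(1111 + \frac{8}{-1 + 8 \cdot 40}\right) + 1263 = \left(1111 + \frac{8}{-1 + 320}\right) + 1263 = \left(1111 + \frac{8}{319}\right) + 1263 = \frac{354417}{319} + 1263 = \frac{757314}{319}$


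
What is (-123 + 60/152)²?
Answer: 21706281/1444 ≈ 15032.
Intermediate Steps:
(-123 + 60/152)² = (-123 + 60*(1/152))² = (-123 + 15/38)² = (-4659/38)² = 21706281/1444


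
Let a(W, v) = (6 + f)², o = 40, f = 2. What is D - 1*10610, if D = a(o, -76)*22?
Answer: -9202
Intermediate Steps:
a(W, v) = 64 (a(W, v) = (6 + 2)² = 8² = 64)
D = 1408 (D = 64*22 = 1408)
D - 1*10610 = 1408 - 1*10610 = 1408 - 10610 = -9202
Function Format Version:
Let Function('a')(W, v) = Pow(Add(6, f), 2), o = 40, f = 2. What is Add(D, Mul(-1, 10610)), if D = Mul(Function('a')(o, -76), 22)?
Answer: -9202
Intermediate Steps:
Function('a')(W, v) = 64 (Function('a')(W, v) = Pow(Add(6, 2), 2) = Pow(8, 2) = 64)
D = 1408 (D = Mul(64, 22) = 1408)
Add(D, Mul(-1, 10610)) = Add(1408, Mul(-1, 10610)) = Add(1408, -10610) = -9202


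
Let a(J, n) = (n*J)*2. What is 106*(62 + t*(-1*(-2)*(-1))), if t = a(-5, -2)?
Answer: 2332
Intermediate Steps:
a(J, n) = 2*J*n (a(J, n) = (J*n)*2 = 2*J*n)
t = 20 (t = 2*(-5)*(-2) = 20)
106*(62 + t*(-1*(-2)*(-1))) = 106*(62 + 20*(-1*(-2)*(-1))) = 106*(62 + 20*(2*(-1))) = 106*(62 + 20*(-2)) = 106*(62 - 40) = 106*22 = 2332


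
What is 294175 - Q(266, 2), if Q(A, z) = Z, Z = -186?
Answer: 294361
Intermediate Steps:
Q(A, z) = -186
294175 - Q(266, 2) = 294175 - 1*(-186) = 294175 + 186 = 294361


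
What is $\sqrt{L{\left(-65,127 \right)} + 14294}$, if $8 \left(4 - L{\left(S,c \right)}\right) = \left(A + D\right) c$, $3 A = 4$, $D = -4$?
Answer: $\frac{\sqrt{129063}}{3} \approx 119.75$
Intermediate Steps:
$A = \frac{4}{3}$ ($A = \frac{1}{3} \cdot 4 = \frac{4}{3} \approx 1.3333$)
$L{\left(S,c \right)} = 4 + \frac{c}{3}$ ($L{\left(S,c \right)} = 4 - \frac{\left(\frac{4}{3} - 4\right) c}{8} = 4 - \frac{\left(- \frac{8}{3}\right) c}{8} = 4 + \frac{c}{3}$)
$\sqrt{L{\left(-65,127 \right)} + 14294} = \sqrt{\left(4 + \frac{1}{3} \cdot 127\right) + 14294} = \sqrt{\left(4 + \frac{127}{3}\right) + 14294} = \sqrt{\frac{139}{3} + 14294} = \sqrt{\frac{43021}{3}} = \frac{\sqrt{129063}}{3}$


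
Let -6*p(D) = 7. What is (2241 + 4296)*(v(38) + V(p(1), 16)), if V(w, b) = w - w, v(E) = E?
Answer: 248406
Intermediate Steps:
p(D) = -7/6 (p(D) = -1/6*7 = -7/6)
V(w, b) = 0
(2241 + 4296)*(v(38) + V(p(1), 16)) = (2241 + 4296)*(38 + 0) = 6537*38 = 248406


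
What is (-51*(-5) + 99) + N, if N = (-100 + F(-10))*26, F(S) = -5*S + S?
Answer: -1206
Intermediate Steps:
F(S) = -4*S
N = -1560 (N = (-100 - 4*(-10))*26 = (-100 + 40)*26 = -60*26 = -1560)
(-51*(-5) + 99) + N = (-51*(-5) + 99) - 1560 = (255 + 99) - 1560 = 354 - 1560 = -1206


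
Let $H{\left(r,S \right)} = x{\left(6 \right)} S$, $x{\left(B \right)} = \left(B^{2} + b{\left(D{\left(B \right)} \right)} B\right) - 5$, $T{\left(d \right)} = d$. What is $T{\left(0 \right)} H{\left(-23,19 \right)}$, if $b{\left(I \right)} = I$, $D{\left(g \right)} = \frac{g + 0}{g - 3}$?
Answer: $0$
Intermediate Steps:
$D{\left(g \right)} = \frac{g}{-3 + g}$
$x{\left(B \right)} = -5 + B^{2} + \frac{B^{2}}{-3 + B}$ ($x{\left(B \right)} = \left(B^{2} + \frac{B}{-3 + B} B\right) - 5 = \left(B^{2} + \frac{B^{2}}{-3 + B}\right) - 5 = -5 + B^{2} + \frac{B^{2}}{-3 + B}$)
$H{\left(r,S \right)} = 43 S$ ($H{\left(r,S \right)} = \frac{6^{2} + \left(-5 + 6^{2}\right) \left(-3 + 6\right)}{-3 + 6} S = \frac{36 + \left(-5 + 36\right) 3}{3} S = \frac{36 + 31 \cdot 3}{3} S = \frac{36 + 93}{3} S = \frac{1}{3} \cdot 129 S = 43 S$)
$T{\left(0 \right)} H{\left(-23,19 \right)} = 0 \cdot 43 \cdot 19 = 0 \cdot 817 = 0$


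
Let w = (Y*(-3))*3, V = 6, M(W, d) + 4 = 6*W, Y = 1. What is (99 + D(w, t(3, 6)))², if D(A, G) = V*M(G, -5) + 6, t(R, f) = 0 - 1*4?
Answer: 3969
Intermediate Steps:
M(W, d) = -4 + 6*W
w = -9 (w = (1*(-3))*3 = -3*3 = -9)
t(R, f) = -4 (t(R, f) = 0 - 4 = -4)
D(A, G) = -18 + 36*G (D(A, G) = 6*(-4 + 6*G) + 6 = (-24 + 36*G) + 6 = -18 + 36*G)
(99 + D(w, t(3, 6)))² = (99 + (-18 + 36*(-4)))² = (99 + (-18 - 144))² = (99 - 162)² = (-63)² = 3969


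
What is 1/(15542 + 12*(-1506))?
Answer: -1/2530 ≈ -0.00039526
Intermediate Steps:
1/(15542 + 12*(-1506)) = 1/(15542 - 18072) = 1/(-2530) = -1/2530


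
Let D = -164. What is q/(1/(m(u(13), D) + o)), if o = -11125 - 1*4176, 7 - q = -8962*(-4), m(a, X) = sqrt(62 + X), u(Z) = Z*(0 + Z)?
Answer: 548403141 - 35841*I*sqrt(102) ≈ 5.484e+8 - 3.6198e+5*I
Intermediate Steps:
u(Z) = Z**2 (u(Z) = Z*Z = Z**2)
q = -35841 (q = 7 - (-8962)*(-4) = 7 - 1*35848 = 7 - 35848 = -35841)
o = -15301 (o = -11125 - 4176 = -15301)
q/(1/(m(u(13), D) + o)) = -(-548403141 + 35841*sqrt(62 - 164)) = -(-548403141 + 35841*I*sqrt(102)) = -35841*(-15301 + I*sqrt(102)) = 548403141 - 35841*I*sqrt(102)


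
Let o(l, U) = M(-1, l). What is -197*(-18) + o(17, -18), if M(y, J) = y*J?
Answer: 3529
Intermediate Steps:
M(y, J) = J*y
o(l, U) = -l (o(l, U) = l*(-1) = -l)
-197*(-18) + o(17, -18) = -197*(-18) - 1*17 = 3546 - 17 = 3529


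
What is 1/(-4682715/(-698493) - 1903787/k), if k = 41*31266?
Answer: 298467455886/1557672853933 ≈ 0.19161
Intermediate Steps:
k = 1281906
1/(-4682715/(-698493) - 1903787/k) = 1/(-4682715/(-698493) - 1903787/1281906) = 1/(-4682715*(-1/698493) - 1903787*1/1281906) = 1/(1560905/232831 - 1903787/1281906) = 1/(1557672853933/298467455886) = 298467455886/1557672853933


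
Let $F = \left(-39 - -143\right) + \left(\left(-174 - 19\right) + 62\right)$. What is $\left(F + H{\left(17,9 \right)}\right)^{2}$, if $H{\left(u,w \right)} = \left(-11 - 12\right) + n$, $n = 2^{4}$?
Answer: $1156$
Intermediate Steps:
$n = 16$
$H{\left(u,w \right)} = -7$ ($H{\left(u,w \right)} = \left(-11 - 12\right) + 16 = -23 + 16 = -7$)
$F = -27$ ($F = \left(-39 + 143\right) + \left(-193 + 62\right) = 104 - 131 = -27$)
$\left(F + H{\left(17,9 \right)}\right)^{2} = \left(-27 - 7\right)^{2} = \left(-34\right)^{2} = 1156$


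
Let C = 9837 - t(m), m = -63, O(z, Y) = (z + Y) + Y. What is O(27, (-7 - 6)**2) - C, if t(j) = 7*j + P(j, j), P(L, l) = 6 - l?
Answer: -9844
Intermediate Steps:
O(z, Y) = z + 2*Y (O(z, Y) = (Y + z) + Y = z + 2*Y)
t(j) = 6 + 6*j (t(j) = 7*j + (6 - j) = 6 + 6*j)
C = 10209 (C = 9837 - (6 + 6*(-63)) = 9837 - (6 - 378) = 9837 - 1*(-372) = 9837 + 372 = 10209)
O(27, (-7 - 6)**2) - C = (27 + 2*(-7 - 6)**2) - 1*10209 = (27 + 2*(-13)**2) - 10209 = (27 + 2*169) - 10209 = (27 + 338) - 10209 = 365 - 10209 = -9844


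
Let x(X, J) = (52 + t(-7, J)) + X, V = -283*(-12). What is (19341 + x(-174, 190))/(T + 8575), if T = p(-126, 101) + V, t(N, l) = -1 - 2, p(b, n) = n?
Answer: 2402/1509 ≈ 1.5918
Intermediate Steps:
V = 3396
t(N, l) = -3
x(X, J) = 49 + X (x(X, J) = (52 - 3) + X = 49 + X)
T = 3497 (T = 101 + 3396 = 3497)
(19341 + x(-174, 190))/(T + 8575) = (19341 + (49 - 174))/(3497 + 8575) = (19341 - 125)/12072 = 19216*(1/12072) = 2402/1509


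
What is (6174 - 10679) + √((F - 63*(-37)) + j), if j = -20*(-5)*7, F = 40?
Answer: -4505 + √3071 ≈ -4449.6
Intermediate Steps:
j = 700 (j = 100*7 = 700)
(6174 - 10679) + √((F - 63*(-37)) + j) = (6174 - 10679) + √((40 - 63*(-37)) + 700) = -4505 + √((40 + 2331) + 700) = -4505 + √(2371 + 700) = -4505 + √3071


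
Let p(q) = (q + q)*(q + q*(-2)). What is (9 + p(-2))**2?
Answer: 1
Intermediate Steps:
p(q) = -2*q**2 (p(q) = (2*q)*(q - 2*q) = (2*q)*(-q) = -2*q**2)
(9 + p(-2))**2 = (9 - 2*(-2)**2)**2 = (9 - 2*4)**2 = (9 - 8)**2 = 1**2 = 1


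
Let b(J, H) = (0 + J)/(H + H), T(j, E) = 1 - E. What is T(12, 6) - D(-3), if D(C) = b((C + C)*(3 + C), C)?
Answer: -5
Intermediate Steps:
b(J, H) = J/(2*H) (b(J, H) = J/((2*H)) = J*(1/(2*H)) = J/(2*H))
D(C) = 3 + C (D(C) = ((C + C)*(3 + C))/(2*C) = ((2*C)*(3 + C))/(2*C) = (2*C*(3 + C))/(2*C) = 3 + C)
T(12, 6) - D(-3) = (1 - 1*6) - (3 - 3) = (1 - 6) - 1*0 = -5 + 0 = -5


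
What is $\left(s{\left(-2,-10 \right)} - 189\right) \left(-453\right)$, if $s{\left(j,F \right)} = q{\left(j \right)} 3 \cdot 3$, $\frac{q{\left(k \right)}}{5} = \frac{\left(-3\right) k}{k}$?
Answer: $146772$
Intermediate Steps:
$q{\left(k \right)} = -15$ ($q{\left(k \right)} = 5 \frac{\left(-3\right) k}{k} = 5 \left(-3\right) = -15$)
$s{\left(j,F \right)} = -135$ ($s{\left(j,F \right)} = \left(-15\right) 3 \cdot 3 = \left(-45\right) 3 = -135$)
$\left(s{\left(-2,-10 \right)} - 189\right) \left(-453\right) = \left(-135 - 189\right) \left(-453\right) = \left(-324\right) \left(-453\right) = 146772$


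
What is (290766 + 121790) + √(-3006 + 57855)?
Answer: 412556 + √54849 ≈ 4.1279e+5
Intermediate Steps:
(290766 + 121790) + √(-3006 + 57855) = 412556 + √54849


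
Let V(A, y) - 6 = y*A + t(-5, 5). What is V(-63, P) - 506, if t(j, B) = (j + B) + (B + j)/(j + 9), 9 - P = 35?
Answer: 1138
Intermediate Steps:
P = -26 (P = 9 - 1*35 = 9 - 35 = -26)
t(j, B) = B + j + (B + j)/(9 + j) (t(j, B) = (B + j) + (B + j)/(9 + j) = B + j + (B + j)/(9 + j))
V(A, y) = 6 + A*y (V(A, y) = 6 + (y*A + ((-5)**2 + 10*5 + 10*(-5) + 5*(-5))/(9 - 5)) = 6 + (A*y + (25 + 50 - 50 - 25)/4) = 6 + (A*y + (1/4)*0) = 6 + (A*y + 0) = 6 + A*y)
V(-63, P) - 506 = (6 - 63*(-26)) - 506 = (6 + 1638) - 506 = 1644 - 506 = 1138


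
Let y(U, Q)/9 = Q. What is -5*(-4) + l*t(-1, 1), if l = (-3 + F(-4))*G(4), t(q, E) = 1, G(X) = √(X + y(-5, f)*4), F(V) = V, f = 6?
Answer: 20 - 14*√55 ≈ -83.827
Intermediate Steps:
y(U, Q) = 9*Q
G(X) = √(216 + X) (G(X) = √(X + (9*6)*4) = √(X + 54*4) = √(X + 216) = √(216 + X))
l = -14*√55 (l = (-3 - 4)*√(216 + 4) = -14*√55 ≈ -103.83)
-5*(-4) + l*t(-1, 1) = -5*(-4) - 14*√55*1 = 20 - 14*√55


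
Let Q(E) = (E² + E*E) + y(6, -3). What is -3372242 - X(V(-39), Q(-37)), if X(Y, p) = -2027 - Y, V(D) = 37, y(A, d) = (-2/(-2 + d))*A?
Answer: -3370178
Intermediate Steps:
y(A, d) = -2*A/(-2 + d)
Q(E) = 12/5 + 2*E² (Q(E) = (E² + E*E) - 2*6/(-2 - 3) = (E² + E²) - 2*6/(-5) = 2*E² - 2*6*(-⅕) = 2*E² + 12/5 = 12/5 + 2*E²)
-3372242 - X(V(-39), Q(-37)) = -3372242 - (-2027 - 1*37) = -3372242 - (-2027 - 37) = -3372242 - 1*(-2064) = -3372242 + 2064 = -3370178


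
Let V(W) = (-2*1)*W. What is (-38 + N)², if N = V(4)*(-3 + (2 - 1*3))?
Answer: 36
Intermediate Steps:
V(W) = -2*W
N = 32 (N = (-2*4)*(-3 + (2 - 1*3)) = -8*(-3 + (2 - 3)) = -8*(-3 - 1) = -8*(-4) = 32)
(-38 + N)² = (-38 + 32)² = (-6)² = 36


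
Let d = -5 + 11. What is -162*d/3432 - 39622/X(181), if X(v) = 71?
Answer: -11337643/20306 ≈ -558.34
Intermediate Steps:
d = 6
-162*d/3432 - 39622/X(181) = -162*6/3432 - 39622/71 = -972*1/3432 - 39622*1/71 = -81/286 - 39622/71 = -11337643/20306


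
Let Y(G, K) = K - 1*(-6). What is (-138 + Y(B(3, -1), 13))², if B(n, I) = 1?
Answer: 14161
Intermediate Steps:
Y(G, K) = 6 + K (Y(G, K) = K + 6 = 6 + K)
(-138 + Y(B(3, -1), 13))² = (-138 + (6 + 13))² = (-138 + 19)² = (-119)² = 14161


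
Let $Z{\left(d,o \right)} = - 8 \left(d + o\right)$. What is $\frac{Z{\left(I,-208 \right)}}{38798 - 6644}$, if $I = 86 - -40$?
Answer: $\frac{328}{16077} \approx 0.020402$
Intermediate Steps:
$I = 126$ ($I = 86 + 40 = 126$)
$Z{\left(d,o \right)} = - 8 d - 8 o$
$\frac{Z{\left(I,-208 \right)}}{38798 - 6644} = \frac{\left(-8\right) 126 - -1664}{38798 - 6644} = \frac{-1008 + 1664}{32154} = 656 \cdot \frac{1}{32154} = \frac{328}{16077}$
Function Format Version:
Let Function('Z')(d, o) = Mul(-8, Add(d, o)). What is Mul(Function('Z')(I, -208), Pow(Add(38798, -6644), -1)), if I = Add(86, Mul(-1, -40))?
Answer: Rational(328, 16077) ≈ 0.020402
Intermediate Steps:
I = 126 (I = Add(86, 40) = 126)
Function('Z')(d, o) = Add(Mul(-8, d), Mul(-8, o))
Mul(Function('Z')(I, -208), Pow(Add(38798, -6644), -1)) = Mul(Add(Mul(-8, 126), Mul(-8, -208)), Pow(Add(38798, -6644), -1)) = Mul(Add(-1008, 1664), Pow(32154, -1)) = Mul(656, Rational(1, 32154)) = Rational(328, 16077)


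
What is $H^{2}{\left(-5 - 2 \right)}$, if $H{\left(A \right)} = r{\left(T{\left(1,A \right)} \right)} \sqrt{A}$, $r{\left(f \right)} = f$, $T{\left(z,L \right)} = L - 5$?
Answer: $-1008$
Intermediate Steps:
$T{\left(z,L \right)} = -5 + L$ ($T{\left(z,L \right)} = L - 5 = -5 + L$)
$H{\left(A \right)} = \sqrt{A} \left(-5 + A\right)$ ($H{\left(A \right)} = \left(-5 + A\right) \sqrt{A} = \sqrt{A} \left(-5 + A\right)$)
$H^{2}{\left(-5 - 2 \right)} = \left(\sqrt{-5 - 2} \left(-5 - 7\right)\right)^{2} = \left(\sqrt{-7} \left(-5 - 7\right)\right)^{2} = \left(i \sqrt{7} \left(-12\right)\right)^{2} = \left(- 12 i \sqrt{7}\right)^{2} = -1008$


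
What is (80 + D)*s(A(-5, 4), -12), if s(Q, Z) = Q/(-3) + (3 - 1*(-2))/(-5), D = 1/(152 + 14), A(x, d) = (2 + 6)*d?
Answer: -154945/166 ≈ -933.40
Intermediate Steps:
A(x, d) = 8*d
D = 1/166 ≈ 0.0060241
s(Q, Z) = -1 - Q/3 (s(Q, Z) = Q*(-⅓) + (3 + 2)*(-⅕) = -Q/3 + 5*(-⅕) = -Q/3 - 1 = -1 - Q/3)
(80 + D)*s(A(-5, 4), -12) = (80 + 1/166)*(-1 - 8*4/3) = 13281*(-1 - ⅓*32)/166 = 13281*(-1 - 32/3)/166 = (13281/166)*(-35/3) = -154945/166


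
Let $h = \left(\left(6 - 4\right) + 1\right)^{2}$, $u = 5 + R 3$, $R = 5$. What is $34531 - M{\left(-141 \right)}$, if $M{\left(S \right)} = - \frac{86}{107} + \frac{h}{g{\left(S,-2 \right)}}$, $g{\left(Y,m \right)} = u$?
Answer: $\frac{73897097}{2140} \approx 34531.0$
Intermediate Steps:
$u = 20$ ($u = 5 + 5 \cdot 3 = 5 + 15 = 20$)
$g{\left(Y,m \right)} = 20$
$h = 9$ ($h = \left(2 + 1\right)^{2} = 3^{2} = 9$)
$M{\left(S \right)} = - \frac{757}{2140}$ ($M{\left(S \right)} = - \frac{86}{107} + \frac{9}{20} = - \frac{757}{2140}$)
$34531 - M{\left(-141 \right)} = 34531 - - \frac{757}{2140} = 34531 + \frac{757}{2140} = \frac{73897097}{2140}$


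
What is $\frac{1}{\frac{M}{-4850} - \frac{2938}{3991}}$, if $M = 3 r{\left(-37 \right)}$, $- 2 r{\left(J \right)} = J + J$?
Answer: $- \frac{1488950}{1130177} \approx -1.3174$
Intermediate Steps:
$r{\left(J \right)} = - J$ ($r{\left(J \right)} = - \frac{J + J}{2} = - \frac{2 J}{2} = - J$)
$M = 111$ ($M = 3 \left(\left(-1\right) \left(-37\right)\right) = 3 \cdot 37 = 111$)
$\frac{1}{\frac{M}{-4850} - \frac{2938}{3991}} = \frac{1}{\frac{111}{-4850} - \frac{2938}{3991}} = \frac{1}{111 \left(- \frac{1}{4850}\right) - \frac{226}{307}} = \frac{1}{- \frac{111}{4850} - \frac{226}{307}} = \frac{1}{- \frac{1130177}{1488950}} = - \frac{1488950}{1130177}$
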